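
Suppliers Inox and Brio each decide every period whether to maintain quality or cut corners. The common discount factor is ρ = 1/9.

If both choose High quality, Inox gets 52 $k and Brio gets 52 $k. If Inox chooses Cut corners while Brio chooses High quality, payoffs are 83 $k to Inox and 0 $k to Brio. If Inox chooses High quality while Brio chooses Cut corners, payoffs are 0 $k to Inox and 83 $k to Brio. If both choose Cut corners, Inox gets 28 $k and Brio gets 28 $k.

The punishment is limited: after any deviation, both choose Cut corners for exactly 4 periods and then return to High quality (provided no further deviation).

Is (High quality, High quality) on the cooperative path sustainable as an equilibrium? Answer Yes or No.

No

Comparing payoff streams over the 5 periods until play realigns: cooperate → 52(1+ρ+…+ρ^4); deviate → 83 + 28(ρ+…+ρ^4).
Cooperation is sustained iff (52−28)(ρ+…+ρ^4) ≥ 83−52.
ρ+…+ρ^4 = 1/9·(1−(1/9)^4)/(1−1/9) = 0.1250, and (83−52)/(52−28) = 1.2917.
0.1250 < 1.2917, so cooperation is not sustainable.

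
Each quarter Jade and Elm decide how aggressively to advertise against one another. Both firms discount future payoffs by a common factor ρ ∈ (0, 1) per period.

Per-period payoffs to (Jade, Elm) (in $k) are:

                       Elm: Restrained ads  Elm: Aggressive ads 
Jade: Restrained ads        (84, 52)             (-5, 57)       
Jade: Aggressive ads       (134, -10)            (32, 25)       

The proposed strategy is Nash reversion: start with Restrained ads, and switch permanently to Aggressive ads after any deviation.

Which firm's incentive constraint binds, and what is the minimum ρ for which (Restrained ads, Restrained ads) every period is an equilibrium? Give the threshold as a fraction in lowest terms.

For Jade: deviation gain 134−84 = 50, per-period punishment loss 84−32 = 52. IC gives ρ ≥ 50/102 = 25/51.
For Elm: gain 5, loss 27 per period, so ρ ≥ 5/32.
The tighter constraint is Jade's, so cooperation needs ρ ≥ 25/51.

Jade; ρ ≥ 25/51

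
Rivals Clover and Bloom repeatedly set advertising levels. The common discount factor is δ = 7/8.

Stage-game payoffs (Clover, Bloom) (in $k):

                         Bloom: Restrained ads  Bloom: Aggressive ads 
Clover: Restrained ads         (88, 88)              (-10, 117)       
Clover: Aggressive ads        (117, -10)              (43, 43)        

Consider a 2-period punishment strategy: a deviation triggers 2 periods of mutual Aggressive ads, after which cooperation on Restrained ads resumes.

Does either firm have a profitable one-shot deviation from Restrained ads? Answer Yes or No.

No

Comparing payoff streams over the 3 periods until play realigns: cooperate → 88(1+δ+…+δ^2); deviate → 117 + 43(δ+…+δ^2).
Cooperation is sustained iff (88−43)(δ+…+δ^2) ≥ 117−88.
δ+…+δ^2 = 7/8·(1−(7/8)^2)/(1−7/8) = 1.6406, and (117−88)/(88−43) = 0.6444.
1.6406 ≥ 0.6444, so cooperation is sustainable.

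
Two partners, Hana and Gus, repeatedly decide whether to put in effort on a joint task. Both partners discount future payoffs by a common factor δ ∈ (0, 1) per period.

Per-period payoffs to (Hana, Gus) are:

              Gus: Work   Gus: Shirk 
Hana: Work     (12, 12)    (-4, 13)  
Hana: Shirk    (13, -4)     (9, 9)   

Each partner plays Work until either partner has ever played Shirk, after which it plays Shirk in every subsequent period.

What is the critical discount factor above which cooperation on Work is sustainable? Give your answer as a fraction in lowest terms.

1/4

Cooperation forever yields 12 each period: 12/(1−δ).
Deviating yields 13 once, then 9 forever: 13 + 9δ/(1−δ).
No profitable deviation requires 12/(1−δ) ≥ 13 + 9δ/(1−δ).
Multiplying by (1−δ): 12 ≥ 13(1−δ) + 9δ = 13 − 4δ.
So 4δ ≥ 1, i.e. δ ≥ 1/4.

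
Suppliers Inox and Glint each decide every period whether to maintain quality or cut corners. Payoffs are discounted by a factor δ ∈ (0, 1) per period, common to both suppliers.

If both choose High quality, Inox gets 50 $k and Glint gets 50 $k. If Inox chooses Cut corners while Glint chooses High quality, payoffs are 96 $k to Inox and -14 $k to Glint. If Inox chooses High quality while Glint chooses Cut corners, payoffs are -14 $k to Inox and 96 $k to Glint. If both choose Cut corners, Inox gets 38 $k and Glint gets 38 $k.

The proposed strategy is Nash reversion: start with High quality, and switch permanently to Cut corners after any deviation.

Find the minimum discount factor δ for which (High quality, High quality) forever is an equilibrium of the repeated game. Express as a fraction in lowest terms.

23/29

Under grim trigger the critical discount factor is (T−C)/(T−P) with T = 96, C = 50, P = 38.
δ* = (96−50)/(96−38) = 46/58 = 23/29.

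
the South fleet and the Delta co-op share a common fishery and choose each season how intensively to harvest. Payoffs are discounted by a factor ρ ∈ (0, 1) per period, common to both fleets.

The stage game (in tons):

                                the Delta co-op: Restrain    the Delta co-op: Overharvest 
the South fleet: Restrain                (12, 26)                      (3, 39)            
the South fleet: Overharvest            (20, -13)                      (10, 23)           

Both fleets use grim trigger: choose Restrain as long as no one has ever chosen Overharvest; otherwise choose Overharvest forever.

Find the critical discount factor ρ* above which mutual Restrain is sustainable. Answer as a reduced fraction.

13/16

the South fleet's threshold: (20−12)/(20−10) = 4/5.
the Delta co-op's threshold: (39−26)/(39−23) = 13/16.
4/5 < 13/16, so the Delta co-op binds and ρ* = 13/16.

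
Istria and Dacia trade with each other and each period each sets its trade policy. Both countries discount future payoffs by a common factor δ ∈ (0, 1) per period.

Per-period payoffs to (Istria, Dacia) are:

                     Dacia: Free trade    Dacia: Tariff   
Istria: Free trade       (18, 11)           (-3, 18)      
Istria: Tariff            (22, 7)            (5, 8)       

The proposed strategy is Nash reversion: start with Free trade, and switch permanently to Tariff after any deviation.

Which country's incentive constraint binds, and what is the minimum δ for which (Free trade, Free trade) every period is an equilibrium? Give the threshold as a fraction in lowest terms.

Istria's threshold: (22−18)/(22−5) = 4/17.
Dacia's threshold: (18−11)/(18−8) = 7/10.
4/17 < 7/10, so Dacia binds and δ* = 7/10.

Dacia; δ ≥ 7/10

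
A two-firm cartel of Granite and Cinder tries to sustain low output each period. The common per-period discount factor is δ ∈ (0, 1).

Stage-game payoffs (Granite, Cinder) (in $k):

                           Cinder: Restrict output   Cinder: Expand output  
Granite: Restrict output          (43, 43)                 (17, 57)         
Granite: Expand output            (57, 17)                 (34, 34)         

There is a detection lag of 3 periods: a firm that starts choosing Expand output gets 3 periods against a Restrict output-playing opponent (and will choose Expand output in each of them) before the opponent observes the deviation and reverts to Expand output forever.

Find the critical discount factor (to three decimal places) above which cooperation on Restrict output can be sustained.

0.847

Deviating for the 3 undetected periods gains 57−43 = 14 per period over cooperation, then loses 43−34 = 9 per period forever once punishment starts.
Gain: 14(1 + δ + … + δ^2); loss: 9·δ^3/(1−δ).
No profitable deviation ⇔ 14(1−δ^3) ≤ 9·δ^3, i.e. δ^3 ≥ 14/(14+9) = 14/23.
Hence δ ≥ (14/23)^(1/3) ≈ 0.847.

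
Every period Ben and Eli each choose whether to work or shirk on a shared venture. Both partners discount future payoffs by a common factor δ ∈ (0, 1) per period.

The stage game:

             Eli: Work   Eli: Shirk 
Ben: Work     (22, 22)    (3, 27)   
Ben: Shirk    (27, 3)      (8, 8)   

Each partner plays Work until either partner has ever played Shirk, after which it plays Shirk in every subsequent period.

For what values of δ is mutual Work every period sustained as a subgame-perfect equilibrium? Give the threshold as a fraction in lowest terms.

Cooperation forever yields 22 each period: 22/(1−δ).
Deviating yields 27 once, then 8 forever: 27 + 8δ/(1−δ).
No profitable deviation requires 22/(1−δ) ≥ 27 + 8δ/(1−δ).
Multiplying by (1−δ): 22 ≥ 27(1−δ) + 8δ = 27 − 19δ.
So 19δ ≥ 5, i.e. δ ≥ 5/19.

5/19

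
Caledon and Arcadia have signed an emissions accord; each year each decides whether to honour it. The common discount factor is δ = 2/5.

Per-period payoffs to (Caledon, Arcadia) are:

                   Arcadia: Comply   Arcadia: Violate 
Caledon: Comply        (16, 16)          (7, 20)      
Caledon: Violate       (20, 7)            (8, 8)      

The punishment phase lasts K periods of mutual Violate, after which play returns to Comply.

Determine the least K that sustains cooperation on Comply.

No profitable deviation requires (16−8)(δ+…+δ^K) ≥ 20−16, i.e. δ+…+δ^K ≥ 1/2 ≈ 0.5000.
With δ = 2/5, the partial sums are K=1: 0.4000, K=2: 0.5600.
K = 2 is the first length at which the sum reaches 0.5000.

2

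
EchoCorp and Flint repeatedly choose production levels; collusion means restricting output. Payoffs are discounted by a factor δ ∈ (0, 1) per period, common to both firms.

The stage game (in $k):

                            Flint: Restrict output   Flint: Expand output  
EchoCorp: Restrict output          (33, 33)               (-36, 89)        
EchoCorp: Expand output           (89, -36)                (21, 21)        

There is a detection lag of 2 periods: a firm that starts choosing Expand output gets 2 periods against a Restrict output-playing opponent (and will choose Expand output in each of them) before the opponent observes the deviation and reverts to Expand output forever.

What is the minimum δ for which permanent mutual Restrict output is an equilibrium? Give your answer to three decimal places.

The best deviation is to choose Expand output for all 2 undetected periods, earning 89 each, then 21 forever once detected.
Deviation value: 89(1−δ^2)/(1−δ) + 21δ^2/(1−δ); cooperation value: 33/(1−δ).
IC: 33 ≥ 89(1−δ^2) + 21δ^2 = 89 − 68δ^2.
So δ^2 ≥ 56/68 = 14/17, giving δ ≥ (14/17)^(1/2) ≈ 0.907.

0.907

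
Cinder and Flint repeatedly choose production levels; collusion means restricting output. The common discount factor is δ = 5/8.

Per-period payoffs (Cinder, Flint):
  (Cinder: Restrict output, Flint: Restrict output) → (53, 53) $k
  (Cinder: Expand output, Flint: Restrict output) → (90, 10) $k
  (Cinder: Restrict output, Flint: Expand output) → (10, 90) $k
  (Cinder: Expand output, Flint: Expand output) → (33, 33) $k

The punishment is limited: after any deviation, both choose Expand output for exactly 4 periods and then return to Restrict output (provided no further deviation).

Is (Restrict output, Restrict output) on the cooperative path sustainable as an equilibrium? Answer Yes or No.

A one-shot deviation gives 90 now, then 33 for 4 periods, then back to 53.
Gain from deviating: (90−53) today; loss: (53−33) in each of the next 4 periods.
No-deviation condition: (53−33)(δ+…+δ^4) ≥ 90−53, i.e. δ+…+δ^4 ≥ 37/20.
At δ = 5/8: δ+…+δ^4 = 1.4124 < 1.8500.
So cooperation is not sustainable.

No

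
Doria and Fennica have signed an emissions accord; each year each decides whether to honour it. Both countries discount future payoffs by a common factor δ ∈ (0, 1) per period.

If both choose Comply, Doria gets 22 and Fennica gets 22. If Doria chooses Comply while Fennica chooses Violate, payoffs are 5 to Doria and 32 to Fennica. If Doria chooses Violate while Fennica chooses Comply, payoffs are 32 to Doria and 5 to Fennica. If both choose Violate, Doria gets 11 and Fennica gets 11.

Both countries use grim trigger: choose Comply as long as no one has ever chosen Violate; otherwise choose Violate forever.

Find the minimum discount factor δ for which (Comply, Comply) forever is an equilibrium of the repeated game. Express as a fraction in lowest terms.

Cooperation forever yields 22 each period: 22/(1−δ).
Deviating yields 32 once, then 11 forever: 32 + 11δ/(1−δ).
No profitable deviation requires 22/(1−δ) ≥ 32 + 11δ/(1−δ).
Multiplying by (1−δ): 22 ≥ 32(1−δ) + 11δ = 32 − 21δ.
So 21δ ≥ 10, i.e. δ ≥ 10/21.

10/21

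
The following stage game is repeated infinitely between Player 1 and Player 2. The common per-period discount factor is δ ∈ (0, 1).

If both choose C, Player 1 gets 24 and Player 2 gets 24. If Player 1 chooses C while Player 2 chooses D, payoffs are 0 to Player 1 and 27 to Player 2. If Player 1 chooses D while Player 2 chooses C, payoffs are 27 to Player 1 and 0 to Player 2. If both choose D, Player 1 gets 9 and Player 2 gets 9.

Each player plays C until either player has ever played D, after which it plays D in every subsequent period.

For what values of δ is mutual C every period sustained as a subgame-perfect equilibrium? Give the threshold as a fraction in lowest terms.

24/(1−δ) ≥ 27 + 9δ/(1−δ)
24 ≥ 27 − 18δ
δ ≥ 3/18 = 1/6.

1/6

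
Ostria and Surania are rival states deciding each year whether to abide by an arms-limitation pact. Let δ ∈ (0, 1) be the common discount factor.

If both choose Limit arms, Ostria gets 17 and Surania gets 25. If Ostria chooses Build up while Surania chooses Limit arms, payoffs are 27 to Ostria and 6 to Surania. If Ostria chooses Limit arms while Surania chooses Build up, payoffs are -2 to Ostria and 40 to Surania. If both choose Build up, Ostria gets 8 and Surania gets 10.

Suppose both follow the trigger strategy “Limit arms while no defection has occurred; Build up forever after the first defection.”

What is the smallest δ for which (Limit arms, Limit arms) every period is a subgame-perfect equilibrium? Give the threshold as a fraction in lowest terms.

Ostria: cooperation gives 17 each period; deviation gives 27 once then 8 forever.
  17/(1−δ) ≥ 27 + 8δ/(1−δ) ⇒ δ ≥ 10/19.
Surania: cooperation gives 25 each period; deviation gives 40 once then 10 forever.
  δ ≥ 15/30 = 1/2.
Both must hold, so the binding constraint is Ostria's: δ ≥ 10/19.

10/19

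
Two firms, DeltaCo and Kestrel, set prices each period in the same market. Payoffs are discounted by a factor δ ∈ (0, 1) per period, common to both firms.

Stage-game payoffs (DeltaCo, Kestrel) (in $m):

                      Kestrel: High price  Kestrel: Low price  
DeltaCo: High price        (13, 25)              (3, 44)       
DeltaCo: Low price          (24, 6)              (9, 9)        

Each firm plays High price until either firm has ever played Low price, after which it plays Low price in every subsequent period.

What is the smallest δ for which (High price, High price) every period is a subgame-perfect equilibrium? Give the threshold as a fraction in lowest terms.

11/15

DeltaCo: cooperation gives 13 each period; deviation gives 24 once then 9 forever.
  13/(1−δ) ≥ 24 + 9δ/(1−δ) ⇒ δ ≥ 11/15.
Kestrel: cooperation gives 25 each period; deviation gives 44 once then 9 forever.
  δ ≥ 19/35.
Both must hold, so the binding constraint is DeltaCo's: δ ≥ 11/15.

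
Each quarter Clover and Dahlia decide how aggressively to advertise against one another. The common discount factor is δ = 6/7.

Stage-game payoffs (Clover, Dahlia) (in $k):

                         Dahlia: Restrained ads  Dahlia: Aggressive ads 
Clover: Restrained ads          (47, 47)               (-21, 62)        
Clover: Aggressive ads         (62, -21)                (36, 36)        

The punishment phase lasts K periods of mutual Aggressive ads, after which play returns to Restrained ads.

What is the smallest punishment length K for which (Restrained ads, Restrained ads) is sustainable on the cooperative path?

2

IC: δ(1−δ^K)/(1−δ) ≥ (62−47)/(47−36) = 15/11.
With δ = 6/7: need 1 − δ^K ≥ 15/11·(1−6/7)/(6/7), i.e. δ^K ≤ 0.7727.
Since (6/7)^1 = 0.8571 and (6/7)^2 = 0.7347, the smallest such K is 2.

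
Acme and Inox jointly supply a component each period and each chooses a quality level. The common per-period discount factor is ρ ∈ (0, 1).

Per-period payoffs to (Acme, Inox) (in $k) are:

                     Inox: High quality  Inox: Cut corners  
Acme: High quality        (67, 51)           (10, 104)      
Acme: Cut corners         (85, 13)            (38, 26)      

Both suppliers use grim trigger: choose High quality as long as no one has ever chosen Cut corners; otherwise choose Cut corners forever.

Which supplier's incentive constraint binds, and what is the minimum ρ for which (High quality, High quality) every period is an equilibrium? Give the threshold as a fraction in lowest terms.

Inox; ρ ≥ 53/78

For Acme: deviation gain 85−67 = 18, per-period punishment loss 67−38 = 29. IC gives ρ ≥ 18/47.
For Inox: gain 53, loss 25 per period, so ρ ≥ 53/78.
The tighter constraint is Inox's, so cooperation needs ρ ≥ 53/78.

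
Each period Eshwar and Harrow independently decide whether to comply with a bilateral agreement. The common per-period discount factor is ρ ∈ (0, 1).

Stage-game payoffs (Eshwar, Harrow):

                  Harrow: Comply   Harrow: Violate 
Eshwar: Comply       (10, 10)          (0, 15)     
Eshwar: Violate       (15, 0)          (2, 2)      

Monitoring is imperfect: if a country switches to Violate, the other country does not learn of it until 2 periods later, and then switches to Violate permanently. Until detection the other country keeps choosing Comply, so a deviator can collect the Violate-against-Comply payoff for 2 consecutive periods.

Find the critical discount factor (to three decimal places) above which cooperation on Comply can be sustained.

Deviating for the 2 undetected periods gains 15−10 = 5 per period over cooperation, then loses 10−2 = 8 per period forever once punishment starts.
Gain: 5(1 + ρ + … + ρ^1); loss: 8·ρ^2/(1−ρ).
No profitable deviation ⇔ 5(1−ρ^2) ≤ 8·ρ^2, i.e. ρ^2 ≥ 5/(5+8) = 5/13.
Hence ρ ≥ (5/13)^(1/2) ≈ 0.620.

0.620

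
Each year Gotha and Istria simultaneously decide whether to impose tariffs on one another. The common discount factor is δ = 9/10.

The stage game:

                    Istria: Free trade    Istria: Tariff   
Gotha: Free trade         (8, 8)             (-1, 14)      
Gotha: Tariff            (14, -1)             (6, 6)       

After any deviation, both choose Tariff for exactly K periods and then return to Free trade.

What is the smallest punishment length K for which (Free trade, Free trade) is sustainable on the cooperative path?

IC: δ(1−δ^K)/(1−δ) ≥ (14−8)/(8−6) = 3.
With δ = 9/10: need 1 − δ^K ≥ 3·(1−9/10)/(9/10), i.e. δ^K ≤ 0.6667.
Since (9/10)^3 = 0.7290 and (9/10)^4 = 0.6561, the smallest such K is 4.

4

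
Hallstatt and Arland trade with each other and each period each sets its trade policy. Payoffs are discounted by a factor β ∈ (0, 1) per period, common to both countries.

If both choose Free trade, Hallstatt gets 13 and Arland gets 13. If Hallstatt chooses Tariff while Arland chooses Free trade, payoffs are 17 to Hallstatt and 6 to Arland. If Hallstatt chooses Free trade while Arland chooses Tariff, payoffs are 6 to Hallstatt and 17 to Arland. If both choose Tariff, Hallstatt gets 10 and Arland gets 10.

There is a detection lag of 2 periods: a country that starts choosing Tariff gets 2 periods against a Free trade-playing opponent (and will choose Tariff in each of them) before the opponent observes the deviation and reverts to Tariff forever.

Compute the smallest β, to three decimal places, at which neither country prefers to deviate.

0.756

Deviating for the 2 undetected periods gains 17−13 = 4 per period over cooperation, then loses 13−10 = 3 per period forever once punishment starts.
Gain: 4(1 + β + … + β^1); loss: 3·β^2/(1−β).
No profitable deviation ⇔ 4(1−β^2) ≤ 3·β^2, i.e. β^2 ≥ 4/(4+3) = 4/7.
Hence β ≥ (4/7)^(1/2) ≈ 0.756.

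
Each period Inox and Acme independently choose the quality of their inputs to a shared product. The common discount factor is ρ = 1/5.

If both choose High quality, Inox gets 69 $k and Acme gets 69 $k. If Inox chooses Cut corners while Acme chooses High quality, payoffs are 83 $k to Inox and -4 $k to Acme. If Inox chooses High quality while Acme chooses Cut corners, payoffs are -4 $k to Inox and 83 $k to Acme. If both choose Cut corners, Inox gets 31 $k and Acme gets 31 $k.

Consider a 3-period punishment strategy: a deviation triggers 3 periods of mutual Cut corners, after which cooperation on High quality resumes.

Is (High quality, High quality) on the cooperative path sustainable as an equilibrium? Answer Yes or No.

IC: ρ+…+ρ^3 ≥ (83−69)/(69−31) = 7/19.
At ρ = 1/5: partial sum = 0.2480 < 0.3684. Cooperation not sustainable.

No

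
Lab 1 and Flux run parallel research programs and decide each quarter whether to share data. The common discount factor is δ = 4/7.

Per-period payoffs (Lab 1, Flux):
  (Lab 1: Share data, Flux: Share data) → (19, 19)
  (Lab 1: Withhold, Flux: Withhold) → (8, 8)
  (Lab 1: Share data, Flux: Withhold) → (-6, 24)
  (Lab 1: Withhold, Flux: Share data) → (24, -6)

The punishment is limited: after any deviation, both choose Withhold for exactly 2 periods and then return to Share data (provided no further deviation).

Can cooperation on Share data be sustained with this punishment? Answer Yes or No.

Comparing payoff streams over the 3 periods until play realigns: cooperate → 19(1+δ+…+δ^2); deviate → 24 + 8(δ+…+δ^2).
Cooperation is sustained iff (19−8)(δ+…+δ^2) ≥ 24−19.
δ+…+δ^2 = 4/7·(1−(4/7)^2)/(1−4/7) = 0.8980, and (24−19)/(19−8) = 0.4545.
0.8980 ≥ 0.4545, so cooperation is sustainable.

Yes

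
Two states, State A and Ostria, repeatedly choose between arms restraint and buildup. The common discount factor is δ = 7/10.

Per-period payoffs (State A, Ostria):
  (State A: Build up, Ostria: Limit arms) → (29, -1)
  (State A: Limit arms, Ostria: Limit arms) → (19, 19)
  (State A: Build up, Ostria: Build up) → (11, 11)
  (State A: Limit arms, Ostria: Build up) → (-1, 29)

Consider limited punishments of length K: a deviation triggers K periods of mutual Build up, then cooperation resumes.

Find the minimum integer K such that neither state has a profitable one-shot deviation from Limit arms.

Need Σ_{k=1}^{K} δ^k ≥ (29−19)/(19−11) = 1.2500 at δ = 7/10.
At K = 2 the sum is 1.1900 < 1.2500; at K = 3 it is 1.5330 ≥ 1.2500.
So the minimum punishment length is K = 3.

3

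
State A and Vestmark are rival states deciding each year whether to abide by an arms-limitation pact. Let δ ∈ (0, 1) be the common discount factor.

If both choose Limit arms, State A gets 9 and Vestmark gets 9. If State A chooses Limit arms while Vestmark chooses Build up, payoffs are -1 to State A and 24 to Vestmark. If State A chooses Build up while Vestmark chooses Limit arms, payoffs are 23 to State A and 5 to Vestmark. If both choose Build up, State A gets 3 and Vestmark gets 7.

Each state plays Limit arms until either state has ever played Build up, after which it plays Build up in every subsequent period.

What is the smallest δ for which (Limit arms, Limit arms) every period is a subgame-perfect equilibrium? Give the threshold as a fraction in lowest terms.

15/17

State A's threshold: (23−9)/(23−3) = 7/10.
Vestmark's threshold: (24−9)/(24−7) = 15/17.
7/10 < 15/17, so Vestmark binds and δ* = 15/17.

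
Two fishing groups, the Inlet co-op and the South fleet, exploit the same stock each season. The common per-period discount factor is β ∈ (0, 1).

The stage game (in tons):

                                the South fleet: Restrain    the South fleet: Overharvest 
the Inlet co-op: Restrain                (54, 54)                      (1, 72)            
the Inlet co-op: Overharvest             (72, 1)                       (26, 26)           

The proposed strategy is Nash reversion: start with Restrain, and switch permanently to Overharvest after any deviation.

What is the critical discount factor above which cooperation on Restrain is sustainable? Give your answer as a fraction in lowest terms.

One-period gain from deviating is 72 − 54 = 18. The loss is 54 − 26 = 28 in every subsequent period, with present value 28·β/(1−β).
Deviation is unprofitable when 28·β/(1−β) ≥ 18, i.e. β/(1−β) ≥ 9/14.
Equivalently β ≥ 18/(18+28) = 9/23.

9/23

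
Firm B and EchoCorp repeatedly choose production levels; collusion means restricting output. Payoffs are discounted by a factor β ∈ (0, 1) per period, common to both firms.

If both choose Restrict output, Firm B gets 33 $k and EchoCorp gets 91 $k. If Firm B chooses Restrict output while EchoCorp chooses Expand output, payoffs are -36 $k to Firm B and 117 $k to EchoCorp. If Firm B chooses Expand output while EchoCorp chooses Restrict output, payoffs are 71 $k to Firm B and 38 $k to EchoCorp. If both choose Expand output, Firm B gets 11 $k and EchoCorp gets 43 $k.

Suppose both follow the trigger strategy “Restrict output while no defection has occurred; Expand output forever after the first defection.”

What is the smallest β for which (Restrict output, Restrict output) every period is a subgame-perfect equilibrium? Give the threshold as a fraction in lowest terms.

Firm B: cooperation gives 33 each period; deviation gives 71 once then 11 forever.
  33/(1−β) ≥ 71 + 11β/(1−β) ⇒ β ≥ 38/60 = 19/30.
EchoCorp: cooperation gives 91 each period; deviation gives 117 once then 43 forever.
  β ≥ 26/74 = 13/37.
Both must hold, so the binding constraint is Firm B's: β ≥ 19/30.

19/30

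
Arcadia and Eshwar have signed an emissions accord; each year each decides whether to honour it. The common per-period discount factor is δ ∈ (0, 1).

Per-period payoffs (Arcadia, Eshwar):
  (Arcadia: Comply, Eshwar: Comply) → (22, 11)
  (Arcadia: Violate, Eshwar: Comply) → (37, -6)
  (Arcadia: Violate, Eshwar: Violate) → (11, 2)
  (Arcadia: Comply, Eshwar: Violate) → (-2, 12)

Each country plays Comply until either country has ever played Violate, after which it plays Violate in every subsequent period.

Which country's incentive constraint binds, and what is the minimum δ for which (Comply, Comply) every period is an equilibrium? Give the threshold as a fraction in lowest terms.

Arcadia; δ ≥ 15/26

For Arcadia: deviation gain 37−22 = 15, per-period punishment loss 22−11 = 11. IC gives δ ≥ 15/26.
For Eshwar: gain 1, loss 9 per period, so δ ≥ 1/10.
The tighter constraint is Arcadia's, so cooperation needs δ ≥ 15/26.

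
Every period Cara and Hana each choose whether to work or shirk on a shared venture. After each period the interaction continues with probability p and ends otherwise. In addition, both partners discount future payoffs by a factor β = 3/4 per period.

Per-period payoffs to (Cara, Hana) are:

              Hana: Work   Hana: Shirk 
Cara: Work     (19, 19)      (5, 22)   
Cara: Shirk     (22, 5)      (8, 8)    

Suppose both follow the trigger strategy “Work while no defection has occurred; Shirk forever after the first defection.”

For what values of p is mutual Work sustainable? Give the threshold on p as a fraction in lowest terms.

2/7

With continuation probability p and discount β, the effective per-period discount factor is βp.
Grim-trigger IC: βp ≥ (22−19)/(22−8) = 3/14.
So p ≥ (3/14)/(3/4) = 2/7.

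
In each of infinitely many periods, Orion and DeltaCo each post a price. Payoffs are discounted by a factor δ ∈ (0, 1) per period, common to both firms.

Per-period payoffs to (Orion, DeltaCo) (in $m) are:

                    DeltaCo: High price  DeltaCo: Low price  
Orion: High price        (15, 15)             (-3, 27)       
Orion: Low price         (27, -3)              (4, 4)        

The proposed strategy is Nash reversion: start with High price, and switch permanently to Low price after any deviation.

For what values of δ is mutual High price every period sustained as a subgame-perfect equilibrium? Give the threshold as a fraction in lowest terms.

Under grim trigger the critical discount factor is (T−C)/(T−P) with T = 27, C = 15, P = 4.
δ* = (27−15)/(27−4) = 12/23.

12/23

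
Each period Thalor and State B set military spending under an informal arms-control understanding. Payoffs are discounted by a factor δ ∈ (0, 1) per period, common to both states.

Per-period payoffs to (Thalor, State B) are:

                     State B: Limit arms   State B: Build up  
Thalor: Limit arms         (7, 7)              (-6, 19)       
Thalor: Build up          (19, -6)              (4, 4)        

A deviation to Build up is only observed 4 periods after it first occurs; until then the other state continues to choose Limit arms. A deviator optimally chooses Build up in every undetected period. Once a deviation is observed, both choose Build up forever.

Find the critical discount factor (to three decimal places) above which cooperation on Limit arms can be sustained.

0.946

A deviator earns 19 for 4 periods, then 4 forever; cooperating earns 7 forever. Multiplying the IC by (1−δ):
7 ≥ 19(1−δ^4) + 4δ^4, so 15·δ^4 ≥ 12 and δ^4 ≥ 4/5.
δ ≥ (4/5)^(1/4) ≈ 0.946.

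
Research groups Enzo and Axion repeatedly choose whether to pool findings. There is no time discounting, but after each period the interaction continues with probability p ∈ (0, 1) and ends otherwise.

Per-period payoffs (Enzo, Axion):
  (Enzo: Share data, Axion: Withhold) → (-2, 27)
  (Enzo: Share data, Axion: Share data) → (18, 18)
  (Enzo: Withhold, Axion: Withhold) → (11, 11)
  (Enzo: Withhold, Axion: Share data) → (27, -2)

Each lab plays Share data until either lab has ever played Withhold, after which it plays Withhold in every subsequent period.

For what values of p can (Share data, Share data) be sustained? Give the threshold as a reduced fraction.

With no time discounting, the continuation probability p plays the role of the discount factor.
Grim-trigger IC: 18/(1−p) ≥ 27 + 11p/(1−p) ⇒ p ≥ (27−18)/(27−11) = 9/16.

9/16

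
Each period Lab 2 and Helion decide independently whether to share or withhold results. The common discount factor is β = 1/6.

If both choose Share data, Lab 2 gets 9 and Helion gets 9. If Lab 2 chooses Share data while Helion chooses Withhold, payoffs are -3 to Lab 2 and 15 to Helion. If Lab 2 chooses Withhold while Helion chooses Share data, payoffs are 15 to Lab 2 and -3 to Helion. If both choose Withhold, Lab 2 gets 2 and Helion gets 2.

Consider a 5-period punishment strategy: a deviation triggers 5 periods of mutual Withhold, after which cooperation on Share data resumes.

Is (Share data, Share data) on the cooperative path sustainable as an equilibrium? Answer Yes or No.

No

IC: β+…+β^5 ≥ (15−9)/(9−2) = 6/7.
At β = 1/6: partial sum = 0.2000 < 0.8571. Cooperation not sustainable.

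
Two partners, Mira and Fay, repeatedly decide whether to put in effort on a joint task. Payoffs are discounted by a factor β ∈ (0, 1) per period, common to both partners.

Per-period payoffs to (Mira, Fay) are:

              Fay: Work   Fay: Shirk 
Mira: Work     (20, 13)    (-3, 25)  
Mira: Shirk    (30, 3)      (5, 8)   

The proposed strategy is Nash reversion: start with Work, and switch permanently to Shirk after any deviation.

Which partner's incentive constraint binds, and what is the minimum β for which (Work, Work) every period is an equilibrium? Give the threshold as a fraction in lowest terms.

Fay; β ≥ 12/17

For Mira: deviation gain 30−20 = 10, per-period punishment loss 20−5 = 15. IC gives β ≥ 10/25 = 2/5.
For Fay: gain 12, loss 5 per period, so β ≥ 12/17.
The tighter constraint is Fay's, so cooperation needs β ≥ 12/17.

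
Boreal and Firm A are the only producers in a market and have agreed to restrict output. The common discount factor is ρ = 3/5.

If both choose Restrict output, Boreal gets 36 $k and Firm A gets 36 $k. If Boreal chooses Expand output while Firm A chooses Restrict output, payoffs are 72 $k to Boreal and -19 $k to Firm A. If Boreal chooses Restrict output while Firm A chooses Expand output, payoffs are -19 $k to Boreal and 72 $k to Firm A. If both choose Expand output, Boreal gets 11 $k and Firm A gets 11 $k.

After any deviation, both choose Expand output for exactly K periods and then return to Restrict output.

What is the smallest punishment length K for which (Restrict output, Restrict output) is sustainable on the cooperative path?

7

No profitable deviation requires (36−11)(ρ+…+ρ^K) ≥ 72−36, i.e. ρ+…+ρ^K ≥ 36/25 ≈ 1.4400.
With ρ = 3/5, the partial sums are K=1: 0.6000, K=2: 0.9600, …, K=5: 1.3834, K=6: 1.4300, K=7: 1.4580.
K = 7 is the first length at which the sum reaches 1.4400.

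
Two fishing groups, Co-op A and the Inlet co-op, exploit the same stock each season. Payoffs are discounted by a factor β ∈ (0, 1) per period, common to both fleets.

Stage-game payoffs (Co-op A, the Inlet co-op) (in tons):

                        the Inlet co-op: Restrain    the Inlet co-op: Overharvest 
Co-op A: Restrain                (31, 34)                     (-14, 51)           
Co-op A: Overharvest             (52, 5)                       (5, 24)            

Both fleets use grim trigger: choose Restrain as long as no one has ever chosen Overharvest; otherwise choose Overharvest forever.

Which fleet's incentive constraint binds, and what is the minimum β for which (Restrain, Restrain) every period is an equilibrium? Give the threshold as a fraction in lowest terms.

Co-op A's threshold: (52−31)/(52−5) = 21/47.
the Inlet co-op's threshold: (51−34)/(51−24) = 17/27.
21/47 < 17/27, so the Inlet co-op binds and β* = 17/27.

the Inlet co-op; β ≥ 17/27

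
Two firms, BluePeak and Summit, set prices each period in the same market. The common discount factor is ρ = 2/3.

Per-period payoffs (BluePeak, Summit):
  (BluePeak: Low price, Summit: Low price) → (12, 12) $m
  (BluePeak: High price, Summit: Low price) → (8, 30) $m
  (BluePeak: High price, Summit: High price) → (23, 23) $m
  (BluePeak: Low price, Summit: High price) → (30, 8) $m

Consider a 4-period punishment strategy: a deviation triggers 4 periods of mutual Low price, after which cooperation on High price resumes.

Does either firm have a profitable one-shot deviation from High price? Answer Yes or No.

IC: ρ+…+ρ^4 ≥ (30−23)/(23−12) = 7/11.
At ρ = 2/3: partial sum = 1.6049 ≥ 0.6364. Cooperation sustainable.

No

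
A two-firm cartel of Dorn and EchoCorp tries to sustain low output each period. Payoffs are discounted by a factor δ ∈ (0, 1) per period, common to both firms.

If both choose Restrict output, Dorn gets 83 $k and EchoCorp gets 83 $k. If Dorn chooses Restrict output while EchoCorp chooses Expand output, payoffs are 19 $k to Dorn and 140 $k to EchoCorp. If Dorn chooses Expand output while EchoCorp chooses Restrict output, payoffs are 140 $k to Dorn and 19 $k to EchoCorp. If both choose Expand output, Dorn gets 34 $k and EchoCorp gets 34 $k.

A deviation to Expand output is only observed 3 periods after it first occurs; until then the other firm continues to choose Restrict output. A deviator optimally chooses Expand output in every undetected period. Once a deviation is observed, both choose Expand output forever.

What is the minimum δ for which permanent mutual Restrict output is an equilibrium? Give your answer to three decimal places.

0.813

The best deviation is to choose Expand output for all 3 undetected periods, earning 140 each, then 34 forever once detected.
Deviation value: 140(1−δ^3)/(1−δ) + 34δ^3/(1−δ); cooperation value: 83/(1−δ).
IC: 83 ≥ 140(1−δ^3) + 34δ^3 = 140 − 106δ^3.
So δ^3 ≥ 57/106, giving δ ≥ (57/106)^(1/3) ≈ 0.813.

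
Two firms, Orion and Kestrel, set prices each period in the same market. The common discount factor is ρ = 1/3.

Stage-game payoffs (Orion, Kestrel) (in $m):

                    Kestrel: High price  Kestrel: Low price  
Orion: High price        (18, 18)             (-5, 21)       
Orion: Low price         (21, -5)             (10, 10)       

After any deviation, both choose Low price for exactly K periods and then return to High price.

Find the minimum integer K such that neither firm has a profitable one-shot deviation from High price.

No profitable deviation requires (18−10)(ρ+…+ρ^K) ≥ 21−18, i.e. ρ+…+ρ^K ≥ 3/8 ≈ 0.3750.
With ρ = 1/3, the partial sums are K=1: 0.3333, K=2: 0.4444.
K = 2 is the first length at which the sum reaches 0.3750.

2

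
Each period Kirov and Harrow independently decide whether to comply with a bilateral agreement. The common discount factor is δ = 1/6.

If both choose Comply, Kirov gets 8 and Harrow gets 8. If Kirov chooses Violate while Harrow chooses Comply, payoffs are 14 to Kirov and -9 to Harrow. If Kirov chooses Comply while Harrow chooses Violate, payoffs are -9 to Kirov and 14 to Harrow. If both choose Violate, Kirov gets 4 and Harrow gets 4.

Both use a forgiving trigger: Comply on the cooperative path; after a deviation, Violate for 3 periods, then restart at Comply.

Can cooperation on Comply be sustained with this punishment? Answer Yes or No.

No

IC: δ+…+δ^3 ≥ (14−8)/(8−4) = 3/2.
At δ = 1/6: partial sum = 0.1991 < 1.5000. Cooperation not sustainable.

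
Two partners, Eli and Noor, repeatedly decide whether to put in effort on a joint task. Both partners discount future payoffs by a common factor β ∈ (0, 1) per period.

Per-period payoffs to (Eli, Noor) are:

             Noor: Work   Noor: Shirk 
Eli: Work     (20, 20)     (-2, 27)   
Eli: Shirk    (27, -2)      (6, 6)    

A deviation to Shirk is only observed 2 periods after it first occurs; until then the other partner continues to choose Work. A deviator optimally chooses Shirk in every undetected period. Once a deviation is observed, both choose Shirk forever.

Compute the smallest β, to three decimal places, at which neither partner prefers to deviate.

0.577

A deviator earns 27 for 2 periods, then 6 forever; cooperating earns 20 forever. Multiplying the IC by (1−β):
20 ≥ 27(1−β^2) + 6β^2, so 21·β^2 ≥ 7 and β^2 ≥ 1/3.
β ≥ (1/3)^(1/2) ≈ 0.577.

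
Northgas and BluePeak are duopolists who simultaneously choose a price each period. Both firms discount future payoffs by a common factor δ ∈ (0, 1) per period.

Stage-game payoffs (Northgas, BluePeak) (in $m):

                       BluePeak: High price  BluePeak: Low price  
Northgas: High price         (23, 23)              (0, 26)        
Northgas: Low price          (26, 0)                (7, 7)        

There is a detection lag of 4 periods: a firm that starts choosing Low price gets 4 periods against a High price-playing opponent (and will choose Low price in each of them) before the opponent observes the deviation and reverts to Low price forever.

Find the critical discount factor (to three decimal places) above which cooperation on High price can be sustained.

0.630

A deviator earns 26 for 4 periods, then 7 forever; cooperating earns 23 forever. Multiplying the IC by (1−δ):
23 ≥ 26(1−δ^4) + 7δ^4, so 19·δ^4 ≥ 3 and δ^4 ≥ 3/19.
δ ≥ (3/19)^(1/4) ≈ 0.630.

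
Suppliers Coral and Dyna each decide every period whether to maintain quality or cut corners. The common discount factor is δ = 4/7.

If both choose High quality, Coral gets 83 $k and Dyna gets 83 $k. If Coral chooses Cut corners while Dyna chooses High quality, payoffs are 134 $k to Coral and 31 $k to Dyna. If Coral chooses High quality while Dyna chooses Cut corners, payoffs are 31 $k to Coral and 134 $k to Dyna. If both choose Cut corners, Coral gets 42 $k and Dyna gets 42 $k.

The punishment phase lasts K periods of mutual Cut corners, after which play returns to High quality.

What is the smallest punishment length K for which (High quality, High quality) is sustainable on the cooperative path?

Need Σ_{k=1}^{K} δ^k ≥ (134−83)/(83−42) = 1.2439 at δ = 4/7.
At K = 4 the sum is 1.1912 < 1.2439; at K = 5 it is 1.2521 ≥ 1.2439.
So the minimum punishment length is K = 5.

5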